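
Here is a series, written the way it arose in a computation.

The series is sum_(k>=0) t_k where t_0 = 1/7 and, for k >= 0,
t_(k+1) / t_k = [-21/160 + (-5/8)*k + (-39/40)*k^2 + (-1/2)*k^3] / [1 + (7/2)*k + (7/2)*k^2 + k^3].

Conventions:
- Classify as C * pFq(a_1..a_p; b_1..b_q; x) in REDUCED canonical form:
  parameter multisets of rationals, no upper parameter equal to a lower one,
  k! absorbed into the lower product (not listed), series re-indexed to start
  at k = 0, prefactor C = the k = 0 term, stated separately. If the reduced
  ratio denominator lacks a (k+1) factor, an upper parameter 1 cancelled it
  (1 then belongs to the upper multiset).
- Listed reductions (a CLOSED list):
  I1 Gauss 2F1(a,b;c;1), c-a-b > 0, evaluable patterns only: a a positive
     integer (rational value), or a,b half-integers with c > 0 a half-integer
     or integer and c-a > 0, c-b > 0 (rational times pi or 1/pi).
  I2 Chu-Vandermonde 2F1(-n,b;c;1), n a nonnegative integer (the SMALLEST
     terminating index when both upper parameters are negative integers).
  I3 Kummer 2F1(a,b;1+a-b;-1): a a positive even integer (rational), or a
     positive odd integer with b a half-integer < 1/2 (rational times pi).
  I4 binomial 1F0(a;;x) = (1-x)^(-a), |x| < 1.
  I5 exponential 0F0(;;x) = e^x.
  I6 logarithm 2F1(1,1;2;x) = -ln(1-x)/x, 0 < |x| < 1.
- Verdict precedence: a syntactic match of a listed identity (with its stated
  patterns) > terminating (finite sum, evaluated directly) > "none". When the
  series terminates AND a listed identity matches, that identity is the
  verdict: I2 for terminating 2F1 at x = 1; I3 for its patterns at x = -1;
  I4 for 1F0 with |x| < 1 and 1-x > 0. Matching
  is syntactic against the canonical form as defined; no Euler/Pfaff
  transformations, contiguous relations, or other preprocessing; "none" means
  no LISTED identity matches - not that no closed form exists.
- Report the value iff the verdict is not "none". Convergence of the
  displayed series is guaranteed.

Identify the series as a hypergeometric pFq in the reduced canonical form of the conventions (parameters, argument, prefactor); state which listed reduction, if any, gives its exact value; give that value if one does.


With C = 1/7: the canonical form is 2F1(7/10, 3/4; 2; -1/2). Verdict: none. Every listed pattern misses the 2F1 form at -1/2, upper {7/10, 3/4}.

Key observation: t_0 being 1/7, cancel k + 1/2 from the displayed ratio first; then prefactor 1/7.
Consecutive-term ratio: r(k) = (-1/2) * (k+7/10) (k+3/4) / [(k+2) (k+1)] - rational in k. x = (-1/2); t_0 = 1/7; negate the roots.


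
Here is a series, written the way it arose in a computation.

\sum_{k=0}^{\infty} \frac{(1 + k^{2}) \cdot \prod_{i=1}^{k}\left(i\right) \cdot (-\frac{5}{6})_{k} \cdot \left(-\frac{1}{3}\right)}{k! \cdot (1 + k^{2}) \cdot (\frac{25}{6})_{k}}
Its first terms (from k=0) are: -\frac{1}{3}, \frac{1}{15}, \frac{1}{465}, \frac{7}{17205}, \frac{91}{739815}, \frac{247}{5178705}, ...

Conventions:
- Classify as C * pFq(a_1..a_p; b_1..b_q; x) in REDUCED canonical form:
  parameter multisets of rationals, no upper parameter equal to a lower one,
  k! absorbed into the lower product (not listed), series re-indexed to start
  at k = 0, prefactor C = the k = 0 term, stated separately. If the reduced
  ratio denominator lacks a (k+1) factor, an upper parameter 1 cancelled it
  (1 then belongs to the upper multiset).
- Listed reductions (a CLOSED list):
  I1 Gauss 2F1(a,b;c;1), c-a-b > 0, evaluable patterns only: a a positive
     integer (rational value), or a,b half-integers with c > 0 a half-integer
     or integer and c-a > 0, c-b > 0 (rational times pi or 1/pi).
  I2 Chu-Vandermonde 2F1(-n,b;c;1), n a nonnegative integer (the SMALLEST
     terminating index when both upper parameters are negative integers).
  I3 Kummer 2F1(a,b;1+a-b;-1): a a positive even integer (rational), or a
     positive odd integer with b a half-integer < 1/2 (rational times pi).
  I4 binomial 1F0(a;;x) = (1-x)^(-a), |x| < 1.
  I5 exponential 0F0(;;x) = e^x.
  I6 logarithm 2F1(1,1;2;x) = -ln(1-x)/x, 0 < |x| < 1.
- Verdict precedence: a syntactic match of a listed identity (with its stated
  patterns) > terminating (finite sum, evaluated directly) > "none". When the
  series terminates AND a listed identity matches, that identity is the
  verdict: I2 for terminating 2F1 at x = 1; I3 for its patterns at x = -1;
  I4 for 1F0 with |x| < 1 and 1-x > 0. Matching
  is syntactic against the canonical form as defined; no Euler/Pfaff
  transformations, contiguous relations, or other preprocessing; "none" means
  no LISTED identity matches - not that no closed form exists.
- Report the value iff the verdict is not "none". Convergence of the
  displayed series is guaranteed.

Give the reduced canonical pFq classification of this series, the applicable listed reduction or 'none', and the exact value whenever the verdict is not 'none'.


x = 1 here; the reduced form reads 2F1, upper {-\frac{5}{6}, 1}, lower {\frac{25}{6}}, C = -\frac{1}{3}. Verdict: Gauss (I1, integer-parameter pattern) fires (x = 1: the Gamma ratio telescopes since c-a-b = 4 > 0 and a = 1 in Z>0). Exact value: -\frac{19}{72}.

Structural cue: from the first term -\frac{1}{3}: the running product (prefactor -1/3) telescopes to a rising factorial.
Adjacent-term ratio: r(k) = 1 * (k-\frac{5}{6}) (k+1) / [(k+\frac{25}{6}) (k+1)] - rational; roots negated = parameters, x = 1, C = -\frac{1}{3}.


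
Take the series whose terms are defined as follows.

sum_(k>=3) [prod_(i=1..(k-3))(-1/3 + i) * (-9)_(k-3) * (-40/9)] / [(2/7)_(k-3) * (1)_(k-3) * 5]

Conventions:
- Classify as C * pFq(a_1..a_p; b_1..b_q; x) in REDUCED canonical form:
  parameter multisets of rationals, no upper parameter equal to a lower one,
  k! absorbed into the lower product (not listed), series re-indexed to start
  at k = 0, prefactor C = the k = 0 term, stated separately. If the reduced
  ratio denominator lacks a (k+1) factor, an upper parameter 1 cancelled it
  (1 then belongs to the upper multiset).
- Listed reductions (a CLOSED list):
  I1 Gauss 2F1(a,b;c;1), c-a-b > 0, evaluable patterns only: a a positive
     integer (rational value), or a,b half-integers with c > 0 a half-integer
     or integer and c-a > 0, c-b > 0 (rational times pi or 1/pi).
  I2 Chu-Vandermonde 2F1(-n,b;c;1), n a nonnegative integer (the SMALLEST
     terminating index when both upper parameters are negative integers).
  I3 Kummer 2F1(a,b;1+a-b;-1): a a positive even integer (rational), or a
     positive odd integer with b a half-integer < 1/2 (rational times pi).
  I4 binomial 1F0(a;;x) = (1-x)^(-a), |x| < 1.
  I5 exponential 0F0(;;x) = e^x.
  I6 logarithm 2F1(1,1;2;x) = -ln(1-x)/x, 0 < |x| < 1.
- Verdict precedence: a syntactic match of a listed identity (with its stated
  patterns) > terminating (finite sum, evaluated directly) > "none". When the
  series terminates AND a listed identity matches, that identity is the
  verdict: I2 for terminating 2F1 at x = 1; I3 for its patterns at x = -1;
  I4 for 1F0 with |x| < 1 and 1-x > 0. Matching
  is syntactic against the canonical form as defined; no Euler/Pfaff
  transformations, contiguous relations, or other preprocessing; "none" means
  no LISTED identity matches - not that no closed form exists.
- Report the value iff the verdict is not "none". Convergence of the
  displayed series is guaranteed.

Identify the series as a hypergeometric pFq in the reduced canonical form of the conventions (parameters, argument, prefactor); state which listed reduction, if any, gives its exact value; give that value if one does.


This is -8/9 * 2F1(-9, 2/3; 2/7; 1) in reduced canonical form. Verdict: Vandermonde's identity (I2) matches (terminating 2F1 at x = 1 with n = 9, b = 2/3, c = 2/7). Its exact value is 62876082880/354116675853.

Structural cue: x = 1 and the constant factors (C = -8/9) combine into one prefactor.
Ratio: r(k) = 1 * (k-9) (k+2/3) / [(k+2/7) (k+1)] ; factor over Q: parameters, x = 1, and C = -8/9.


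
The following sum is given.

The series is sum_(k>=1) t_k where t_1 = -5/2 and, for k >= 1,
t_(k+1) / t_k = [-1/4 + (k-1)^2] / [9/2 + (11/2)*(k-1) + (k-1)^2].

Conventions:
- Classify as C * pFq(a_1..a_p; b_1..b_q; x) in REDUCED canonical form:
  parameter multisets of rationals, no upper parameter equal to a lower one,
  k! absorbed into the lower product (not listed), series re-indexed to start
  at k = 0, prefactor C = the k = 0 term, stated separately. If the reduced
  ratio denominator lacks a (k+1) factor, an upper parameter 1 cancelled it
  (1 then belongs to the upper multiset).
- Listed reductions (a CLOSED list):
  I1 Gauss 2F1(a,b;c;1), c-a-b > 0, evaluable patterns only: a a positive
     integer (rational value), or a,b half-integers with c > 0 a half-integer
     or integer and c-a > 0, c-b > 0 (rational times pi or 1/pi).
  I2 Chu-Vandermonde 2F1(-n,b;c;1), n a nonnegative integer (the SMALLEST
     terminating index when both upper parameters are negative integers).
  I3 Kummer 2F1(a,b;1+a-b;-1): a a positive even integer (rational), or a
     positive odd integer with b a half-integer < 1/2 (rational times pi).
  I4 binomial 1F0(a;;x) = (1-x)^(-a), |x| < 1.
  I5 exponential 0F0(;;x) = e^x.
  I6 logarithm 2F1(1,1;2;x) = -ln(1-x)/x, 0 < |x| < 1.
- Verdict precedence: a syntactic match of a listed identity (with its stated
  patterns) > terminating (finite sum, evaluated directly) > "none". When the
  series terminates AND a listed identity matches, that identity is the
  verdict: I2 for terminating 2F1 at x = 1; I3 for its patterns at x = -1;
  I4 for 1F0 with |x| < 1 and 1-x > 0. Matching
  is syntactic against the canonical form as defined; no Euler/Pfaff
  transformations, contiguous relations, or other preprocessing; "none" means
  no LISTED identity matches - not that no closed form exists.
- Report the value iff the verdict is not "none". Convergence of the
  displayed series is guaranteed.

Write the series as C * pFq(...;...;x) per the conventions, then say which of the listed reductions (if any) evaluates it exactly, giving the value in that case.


Classification (C = -5/2): 2F1 with upper {-1/2, 1/2}, lower {9/2}, argument x = 1. Verdict (x = 1): the half-integer Gauss pattern (I1) applies (x = 1; upper {-1/2, 1/2} half-integers, c = 9/2 in the evaluable pattern). Exact value: (-6125/8192) * pi.

Structural cue: from the first term -5/2: roots of the ratio polynomials (prefactor -5/2) are the negated parameters.
Ratio: r(k) = 1 * (k-1/2) (k+1/2) / [(k+9/2) (k+1)] - rational; roots negated = parameters, x = 1, C = -5/2.


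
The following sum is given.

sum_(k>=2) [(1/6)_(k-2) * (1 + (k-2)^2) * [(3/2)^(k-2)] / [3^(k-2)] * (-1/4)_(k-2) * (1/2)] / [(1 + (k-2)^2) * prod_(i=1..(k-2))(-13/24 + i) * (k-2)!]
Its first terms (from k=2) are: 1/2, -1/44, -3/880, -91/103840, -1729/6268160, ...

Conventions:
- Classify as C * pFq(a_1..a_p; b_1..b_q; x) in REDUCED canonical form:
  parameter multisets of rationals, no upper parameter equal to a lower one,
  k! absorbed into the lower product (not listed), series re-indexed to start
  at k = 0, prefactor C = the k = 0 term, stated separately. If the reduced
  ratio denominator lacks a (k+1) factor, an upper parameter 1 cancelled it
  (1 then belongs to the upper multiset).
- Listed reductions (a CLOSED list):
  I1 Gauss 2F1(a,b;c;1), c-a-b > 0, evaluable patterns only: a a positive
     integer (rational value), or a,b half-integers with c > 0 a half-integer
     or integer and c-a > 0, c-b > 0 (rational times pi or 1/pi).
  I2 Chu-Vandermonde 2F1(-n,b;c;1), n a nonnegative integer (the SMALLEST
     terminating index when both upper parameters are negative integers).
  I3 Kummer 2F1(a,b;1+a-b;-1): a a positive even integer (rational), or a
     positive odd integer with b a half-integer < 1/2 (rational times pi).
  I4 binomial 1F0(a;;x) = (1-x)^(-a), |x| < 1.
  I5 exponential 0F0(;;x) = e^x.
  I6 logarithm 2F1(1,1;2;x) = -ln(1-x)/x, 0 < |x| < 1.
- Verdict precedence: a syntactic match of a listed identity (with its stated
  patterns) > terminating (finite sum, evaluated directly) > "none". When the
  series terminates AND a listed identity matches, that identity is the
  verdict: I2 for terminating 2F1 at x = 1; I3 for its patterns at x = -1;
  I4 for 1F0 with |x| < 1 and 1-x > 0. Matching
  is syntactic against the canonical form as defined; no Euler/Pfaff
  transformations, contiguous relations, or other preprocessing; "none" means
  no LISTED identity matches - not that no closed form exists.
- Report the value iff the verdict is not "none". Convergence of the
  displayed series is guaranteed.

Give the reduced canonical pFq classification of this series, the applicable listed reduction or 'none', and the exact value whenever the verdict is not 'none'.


Structural cue: from the first term 1/2: the lower running product (prefactor 1/2) is a rising factorial.
Adjacent-term ratio: r(k) = (1/2) * (k-1/4) (k+1/6) / [(k+11/24) (k+1)] - rational in k, leading ratio (1/2); with t_0 = 1/2, classification follows.

At argument 1/2: a 2F1 with upper {-1/4, 1/6}, lower {11/24}, scaled by C = 1/2. Verdict: none - this 2F1 at x = 1/2 matches no listed pattern, and upper {-1/4, 1/6} holds no stopper.


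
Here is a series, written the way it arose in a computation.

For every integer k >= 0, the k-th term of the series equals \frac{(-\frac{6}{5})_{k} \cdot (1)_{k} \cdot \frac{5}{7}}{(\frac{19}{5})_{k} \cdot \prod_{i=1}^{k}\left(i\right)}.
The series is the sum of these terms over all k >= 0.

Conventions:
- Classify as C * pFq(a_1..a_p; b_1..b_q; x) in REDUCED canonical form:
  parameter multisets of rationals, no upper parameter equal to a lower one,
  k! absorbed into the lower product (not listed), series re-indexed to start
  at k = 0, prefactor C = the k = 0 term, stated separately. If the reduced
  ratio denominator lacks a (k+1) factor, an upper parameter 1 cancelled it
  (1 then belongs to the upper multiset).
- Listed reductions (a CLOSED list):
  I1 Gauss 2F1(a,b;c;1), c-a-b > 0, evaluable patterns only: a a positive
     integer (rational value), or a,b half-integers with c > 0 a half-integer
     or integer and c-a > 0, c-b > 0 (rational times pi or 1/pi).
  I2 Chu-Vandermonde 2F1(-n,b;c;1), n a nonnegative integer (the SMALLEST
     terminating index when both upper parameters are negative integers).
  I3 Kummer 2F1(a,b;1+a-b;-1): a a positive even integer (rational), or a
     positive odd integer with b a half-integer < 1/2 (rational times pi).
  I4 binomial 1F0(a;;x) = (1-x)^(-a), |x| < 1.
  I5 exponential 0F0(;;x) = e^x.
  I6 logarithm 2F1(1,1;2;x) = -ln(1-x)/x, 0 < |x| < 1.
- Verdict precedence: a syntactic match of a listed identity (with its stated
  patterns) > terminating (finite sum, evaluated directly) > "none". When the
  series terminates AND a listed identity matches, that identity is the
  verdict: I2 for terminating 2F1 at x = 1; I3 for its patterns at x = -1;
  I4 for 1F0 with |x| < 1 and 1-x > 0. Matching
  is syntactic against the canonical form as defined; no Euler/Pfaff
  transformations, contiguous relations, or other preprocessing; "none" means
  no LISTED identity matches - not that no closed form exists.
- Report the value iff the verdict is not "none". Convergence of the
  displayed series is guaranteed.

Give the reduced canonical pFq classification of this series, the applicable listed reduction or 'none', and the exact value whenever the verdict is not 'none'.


Prefactor \frac{5}{7}, argument 1: 2F1 with upper {-\frac{6}{5}, 1} over lower {\frac{19}{5}}. Verdict: Gauss's theorem (I1) matches (x = 1: the Gamma ratio telescopes since c-a-b = 4 > 0 and a = 1 in Z>0). Hence: \frac{1}{2}.

Key step: from the first term \frac{5}{7}: the product of the first k integers (prefactor 5/7) is k!.
Consecutive-term ratio: r(k) = 1 * (k-\frac{6}{5}) (k+1) / [(k+\frac{19}{5}) (k+1)] - poly over poly, x = 1 from leading terms; C = \frac{5}{7} at k = 0.


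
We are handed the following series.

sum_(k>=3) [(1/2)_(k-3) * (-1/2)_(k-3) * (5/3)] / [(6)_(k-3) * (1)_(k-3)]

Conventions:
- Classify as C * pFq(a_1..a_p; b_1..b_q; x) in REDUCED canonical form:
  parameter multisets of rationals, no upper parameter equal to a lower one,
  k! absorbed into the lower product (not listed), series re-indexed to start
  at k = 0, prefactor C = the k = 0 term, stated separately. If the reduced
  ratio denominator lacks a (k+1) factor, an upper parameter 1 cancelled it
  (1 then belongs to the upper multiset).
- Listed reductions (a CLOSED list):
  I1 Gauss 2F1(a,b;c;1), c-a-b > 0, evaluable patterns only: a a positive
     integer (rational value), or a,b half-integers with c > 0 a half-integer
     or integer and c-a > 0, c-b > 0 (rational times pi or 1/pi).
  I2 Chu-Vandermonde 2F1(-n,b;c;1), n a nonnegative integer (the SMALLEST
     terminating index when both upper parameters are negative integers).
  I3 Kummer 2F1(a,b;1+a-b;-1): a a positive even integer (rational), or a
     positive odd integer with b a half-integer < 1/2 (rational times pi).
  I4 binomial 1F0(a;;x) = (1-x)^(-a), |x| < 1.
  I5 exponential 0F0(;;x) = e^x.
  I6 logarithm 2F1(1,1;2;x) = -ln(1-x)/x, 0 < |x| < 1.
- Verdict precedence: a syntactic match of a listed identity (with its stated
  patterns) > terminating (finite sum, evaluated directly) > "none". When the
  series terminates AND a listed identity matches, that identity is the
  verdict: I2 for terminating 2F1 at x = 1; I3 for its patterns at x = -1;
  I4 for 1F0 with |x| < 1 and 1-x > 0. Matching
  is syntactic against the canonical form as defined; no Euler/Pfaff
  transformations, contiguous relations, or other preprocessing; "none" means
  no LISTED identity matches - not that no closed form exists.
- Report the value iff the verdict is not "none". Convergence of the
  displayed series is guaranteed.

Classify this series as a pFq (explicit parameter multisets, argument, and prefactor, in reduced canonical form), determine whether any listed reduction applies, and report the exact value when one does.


With C = 5/3: the canonical form is 2F1(-1/2, 1/2; 6; 1). Verdict (x = 1): the half-integer Gauss pattern (I1) applies (x = 1; upper {-1/2, 1/2} half-integers, c = 6 in the evaluable pattern). Sum: (655360/130977) / pi.

First insight: with t_0 = 5/3, (1)_k (prefactor 5/3) is k! itself.
Consecutive-term ratio: r(k) = 1 * (k-1/2) (k+1/2) / [(k+6) (k+1)] - rational in k, leading ratio 1; with t_0 = 5/3, classification follows.


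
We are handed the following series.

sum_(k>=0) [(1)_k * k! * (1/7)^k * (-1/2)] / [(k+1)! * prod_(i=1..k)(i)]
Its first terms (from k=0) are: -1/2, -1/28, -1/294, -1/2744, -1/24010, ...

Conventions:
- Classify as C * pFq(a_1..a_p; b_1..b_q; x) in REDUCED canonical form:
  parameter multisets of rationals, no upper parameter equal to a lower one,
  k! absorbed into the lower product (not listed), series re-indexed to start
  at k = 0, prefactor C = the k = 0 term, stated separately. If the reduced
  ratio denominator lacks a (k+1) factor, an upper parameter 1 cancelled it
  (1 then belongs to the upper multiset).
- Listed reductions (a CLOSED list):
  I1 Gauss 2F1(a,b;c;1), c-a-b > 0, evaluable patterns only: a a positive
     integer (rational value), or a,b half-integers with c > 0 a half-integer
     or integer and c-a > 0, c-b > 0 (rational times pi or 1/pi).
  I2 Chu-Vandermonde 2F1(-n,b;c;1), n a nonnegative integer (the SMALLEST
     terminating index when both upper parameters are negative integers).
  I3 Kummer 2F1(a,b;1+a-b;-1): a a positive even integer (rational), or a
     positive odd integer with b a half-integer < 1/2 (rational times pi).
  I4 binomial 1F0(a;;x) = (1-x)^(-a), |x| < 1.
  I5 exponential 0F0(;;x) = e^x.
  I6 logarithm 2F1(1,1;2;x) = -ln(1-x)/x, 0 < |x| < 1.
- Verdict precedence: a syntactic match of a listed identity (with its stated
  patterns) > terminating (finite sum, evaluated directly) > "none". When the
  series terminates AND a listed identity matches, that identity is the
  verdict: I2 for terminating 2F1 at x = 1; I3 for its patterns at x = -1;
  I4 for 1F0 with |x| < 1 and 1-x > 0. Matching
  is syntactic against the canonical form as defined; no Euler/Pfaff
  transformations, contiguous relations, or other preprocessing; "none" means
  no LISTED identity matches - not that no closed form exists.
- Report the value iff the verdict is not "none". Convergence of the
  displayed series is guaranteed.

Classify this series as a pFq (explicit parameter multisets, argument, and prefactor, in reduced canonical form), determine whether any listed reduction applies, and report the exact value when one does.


With C = -1/2: the canonical form is 2F1(1, 1; 2; 1/7). Verdict: this is the I6 logarithm reduction (the logarithm: parameters (1,1;2), x = 1/7). Hence: (7/2) * ln(6/7).

First insight: from the first term -1/2: the product of the first k integers (C = -1/2) is k!.
Ratio: r(k) = (1/7) * (k+1) (k+1) / [(k+2) (k+1)] - poly over poly, x = (1/7) from leading terms; C = -1/2 at k = 0.


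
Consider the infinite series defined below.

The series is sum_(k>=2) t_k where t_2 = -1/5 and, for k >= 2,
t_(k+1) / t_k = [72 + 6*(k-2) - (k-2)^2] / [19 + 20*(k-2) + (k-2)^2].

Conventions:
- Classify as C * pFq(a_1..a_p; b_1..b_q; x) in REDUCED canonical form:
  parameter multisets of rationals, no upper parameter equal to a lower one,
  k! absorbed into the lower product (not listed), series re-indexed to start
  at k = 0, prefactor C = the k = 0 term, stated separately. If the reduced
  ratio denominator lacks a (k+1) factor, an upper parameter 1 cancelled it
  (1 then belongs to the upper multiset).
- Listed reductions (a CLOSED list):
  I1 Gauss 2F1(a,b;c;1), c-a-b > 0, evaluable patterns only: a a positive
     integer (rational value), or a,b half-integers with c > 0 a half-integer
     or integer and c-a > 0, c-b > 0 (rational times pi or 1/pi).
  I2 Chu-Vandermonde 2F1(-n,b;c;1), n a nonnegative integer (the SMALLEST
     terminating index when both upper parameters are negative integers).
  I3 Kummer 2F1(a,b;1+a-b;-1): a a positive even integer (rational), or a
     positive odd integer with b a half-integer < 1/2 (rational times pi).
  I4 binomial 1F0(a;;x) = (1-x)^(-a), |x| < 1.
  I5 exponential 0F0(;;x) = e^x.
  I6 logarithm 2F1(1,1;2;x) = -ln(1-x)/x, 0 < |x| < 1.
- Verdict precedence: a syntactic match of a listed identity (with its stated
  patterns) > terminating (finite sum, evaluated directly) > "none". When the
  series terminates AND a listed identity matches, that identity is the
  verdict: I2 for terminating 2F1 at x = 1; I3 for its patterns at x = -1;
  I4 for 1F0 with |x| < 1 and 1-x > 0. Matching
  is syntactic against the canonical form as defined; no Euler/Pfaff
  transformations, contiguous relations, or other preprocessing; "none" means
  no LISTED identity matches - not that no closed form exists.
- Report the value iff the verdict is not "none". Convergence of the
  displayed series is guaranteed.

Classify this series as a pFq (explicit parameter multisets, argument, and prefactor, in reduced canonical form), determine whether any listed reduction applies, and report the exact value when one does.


This is -1/5 * 2F1(-12, 6; 19; -1) in reduced canonical form. Verdict at x = -1: Kummer's theorem (I3) matches (x = -1; c = 19 equals 1+a-b for upper {-12, 6}: listed pattern). Sum: -204/25.

Key observation: with t_0 = -1/5, the expanded ratio factors over Q; C = -1/5, roots give parameters.
Adjacent-term ratio: r(k) = (-1) * (k-12) (k+6) / [(k+19) (k+1)] ; factor over Q: parameters, x = (-1), and C = -1/5.


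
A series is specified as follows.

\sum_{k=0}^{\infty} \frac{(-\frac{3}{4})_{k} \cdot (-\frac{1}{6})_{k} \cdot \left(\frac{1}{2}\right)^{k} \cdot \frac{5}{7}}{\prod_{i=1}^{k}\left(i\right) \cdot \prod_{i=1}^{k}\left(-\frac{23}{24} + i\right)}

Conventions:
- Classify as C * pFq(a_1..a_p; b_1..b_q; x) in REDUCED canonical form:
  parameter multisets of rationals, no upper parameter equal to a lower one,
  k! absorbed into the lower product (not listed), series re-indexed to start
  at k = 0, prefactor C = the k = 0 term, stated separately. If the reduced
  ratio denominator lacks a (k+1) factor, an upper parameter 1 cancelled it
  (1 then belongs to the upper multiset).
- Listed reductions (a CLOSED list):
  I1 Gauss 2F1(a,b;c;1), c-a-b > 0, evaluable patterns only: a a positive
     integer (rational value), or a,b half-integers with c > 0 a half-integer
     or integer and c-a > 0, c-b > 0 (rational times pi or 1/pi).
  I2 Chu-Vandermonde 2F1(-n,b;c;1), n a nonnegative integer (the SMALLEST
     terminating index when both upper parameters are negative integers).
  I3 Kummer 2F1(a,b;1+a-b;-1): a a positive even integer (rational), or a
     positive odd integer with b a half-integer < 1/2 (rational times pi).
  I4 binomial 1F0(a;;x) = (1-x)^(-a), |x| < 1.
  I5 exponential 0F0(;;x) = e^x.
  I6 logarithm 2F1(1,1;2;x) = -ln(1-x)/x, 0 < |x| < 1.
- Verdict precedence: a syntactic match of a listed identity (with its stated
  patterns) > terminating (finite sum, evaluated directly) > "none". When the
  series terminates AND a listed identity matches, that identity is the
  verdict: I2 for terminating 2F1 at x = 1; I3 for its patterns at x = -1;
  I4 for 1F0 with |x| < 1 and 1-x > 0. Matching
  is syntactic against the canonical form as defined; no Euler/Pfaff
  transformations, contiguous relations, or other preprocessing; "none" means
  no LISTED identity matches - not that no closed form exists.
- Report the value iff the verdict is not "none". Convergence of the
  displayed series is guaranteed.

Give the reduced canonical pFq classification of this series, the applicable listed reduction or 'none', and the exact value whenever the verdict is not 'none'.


x = \frac{1}{2} here; the reduced form reads 2F1, upper {-\frac{3}{4}, -\frac{1}{6}}, lower {\frac{1}{24}}, C = \frac{5}{7}. Verdict: none. Every listed pattern misses the 2F1 form at \frac{1}{2}, upper {-\frac{3}{4}, -\frac{1}{6}}.

First insight: from the first term \frac{5}{7}: the lower running product (C = 5/7, x = 1/2) is a rising factorial.
Consecutive-term ratio: r(k) = \frac{1}{2} * (k-\frac{3}{4}) (k-\frac{1}{6}) / [(k+\frac{1}{24}) (k+1)] - poly over poly, x = \frac{1}{2} from leading terms; C = \frac{5}{7} at k = 0.


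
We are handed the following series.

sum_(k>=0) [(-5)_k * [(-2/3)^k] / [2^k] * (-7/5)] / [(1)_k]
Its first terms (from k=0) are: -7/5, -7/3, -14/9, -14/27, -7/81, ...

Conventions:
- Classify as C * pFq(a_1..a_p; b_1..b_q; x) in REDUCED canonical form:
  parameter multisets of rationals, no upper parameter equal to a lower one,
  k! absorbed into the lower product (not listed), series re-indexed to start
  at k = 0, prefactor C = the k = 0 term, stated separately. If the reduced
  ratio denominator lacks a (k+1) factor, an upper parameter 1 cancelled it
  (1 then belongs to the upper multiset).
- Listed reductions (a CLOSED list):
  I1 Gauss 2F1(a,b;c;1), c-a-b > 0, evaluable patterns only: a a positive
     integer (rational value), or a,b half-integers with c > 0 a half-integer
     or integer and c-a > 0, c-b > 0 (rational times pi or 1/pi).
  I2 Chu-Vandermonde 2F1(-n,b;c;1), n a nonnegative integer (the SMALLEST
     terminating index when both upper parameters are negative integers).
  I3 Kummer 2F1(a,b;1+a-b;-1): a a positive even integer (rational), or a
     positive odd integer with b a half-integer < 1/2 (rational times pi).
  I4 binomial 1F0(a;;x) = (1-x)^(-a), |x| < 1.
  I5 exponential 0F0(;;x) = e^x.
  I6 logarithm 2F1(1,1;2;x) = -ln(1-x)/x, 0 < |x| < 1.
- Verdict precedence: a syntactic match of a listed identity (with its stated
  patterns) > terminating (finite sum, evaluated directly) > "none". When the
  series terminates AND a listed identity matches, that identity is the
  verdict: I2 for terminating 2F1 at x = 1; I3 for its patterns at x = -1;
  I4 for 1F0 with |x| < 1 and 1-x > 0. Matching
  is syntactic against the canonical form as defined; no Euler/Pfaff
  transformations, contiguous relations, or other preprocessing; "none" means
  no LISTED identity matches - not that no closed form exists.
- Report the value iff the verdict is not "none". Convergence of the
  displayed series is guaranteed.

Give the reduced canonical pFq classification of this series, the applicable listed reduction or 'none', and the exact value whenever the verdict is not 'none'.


Canonical form: C = -7/5 times 1F0 with upper {-5}, lower {-}, x = -1/3. Verdict: binomial (I4) applies (the 1F0 binomial series: exponent 5, x = -1/3). Hence: -7168/1215.

Structural cue: with t_0 = -7/5, the two k-th powers (C = -7/5) combine into one argument.
Term ratio: r(k) = (-1/3) * (k-5) / [(k+1)] - rational; roots negated = parameters, x = (-1/3), C = -7/5.


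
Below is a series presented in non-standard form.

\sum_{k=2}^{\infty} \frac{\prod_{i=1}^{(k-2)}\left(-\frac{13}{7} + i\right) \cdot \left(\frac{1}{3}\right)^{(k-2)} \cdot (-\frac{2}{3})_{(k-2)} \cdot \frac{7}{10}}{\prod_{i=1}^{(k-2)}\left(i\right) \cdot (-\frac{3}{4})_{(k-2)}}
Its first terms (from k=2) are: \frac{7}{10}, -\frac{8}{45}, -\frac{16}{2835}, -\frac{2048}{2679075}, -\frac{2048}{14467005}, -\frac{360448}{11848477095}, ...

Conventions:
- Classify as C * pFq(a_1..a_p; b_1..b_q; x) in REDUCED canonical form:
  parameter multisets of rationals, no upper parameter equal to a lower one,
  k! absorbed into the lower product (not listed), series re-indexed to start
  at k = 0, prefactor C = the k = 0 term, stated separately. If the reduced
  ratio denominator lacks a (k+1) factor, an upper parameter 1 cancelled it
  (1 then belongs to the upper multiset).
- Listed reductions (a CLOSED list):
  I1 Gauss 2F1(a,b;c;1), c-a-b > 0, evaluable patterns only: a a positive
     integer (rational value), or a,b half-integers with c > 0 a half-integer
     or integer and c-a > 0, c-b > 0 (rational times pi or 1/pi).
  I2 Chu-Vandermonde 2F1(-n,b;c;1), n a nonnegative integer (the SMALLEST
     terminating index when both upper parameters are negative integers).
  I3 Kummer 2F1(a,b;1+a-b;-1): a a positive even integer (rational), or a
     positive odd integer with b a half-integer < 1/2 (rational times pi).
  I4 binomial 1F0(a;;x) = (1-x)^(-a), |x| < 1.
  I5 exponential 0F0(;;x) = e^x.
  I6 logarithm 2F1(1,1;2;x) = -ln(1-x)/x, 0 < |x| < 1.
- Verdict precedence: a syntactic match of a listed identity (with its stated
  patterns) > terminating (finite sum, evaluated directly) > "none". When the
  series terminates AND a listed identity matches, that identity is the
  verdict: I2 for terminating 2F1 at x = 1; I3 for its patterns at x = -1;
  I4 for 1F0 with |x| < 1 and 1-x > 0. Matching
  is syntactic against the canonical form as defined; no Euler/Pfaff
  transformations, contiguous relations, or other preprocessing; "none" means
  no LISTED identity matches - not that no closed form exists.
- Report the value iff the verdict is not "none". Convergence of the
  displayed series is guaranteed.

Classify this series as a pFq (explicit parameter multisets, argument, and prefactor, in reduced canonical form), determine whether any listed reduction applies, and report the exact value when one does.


The tell: t_0 being \frac{7}{10}, the product of the first k integers (C = 7/10) is k!.
Term ratio: r(k) = \frac{1}{3} * (k-\frac{6}{7}) (k-\frac{2}{3}) / [(k-\frac{3}{4}) (k+1)] - rational; roots negated = parameters, x = \frac{1}{3}, C = \frac{7}{10}.

x = \frac{1}{3} here; the reduced form reads 2F1, upper {-\frac{6}{7}, -\frac{2}{3}}, lower {-\frac{3}{4}}, C = \frac{7}{10}. Verdict: none here - no I1-I6 shape fits x = \frac{1}{3} with lower {-\frac{3}{4}}.


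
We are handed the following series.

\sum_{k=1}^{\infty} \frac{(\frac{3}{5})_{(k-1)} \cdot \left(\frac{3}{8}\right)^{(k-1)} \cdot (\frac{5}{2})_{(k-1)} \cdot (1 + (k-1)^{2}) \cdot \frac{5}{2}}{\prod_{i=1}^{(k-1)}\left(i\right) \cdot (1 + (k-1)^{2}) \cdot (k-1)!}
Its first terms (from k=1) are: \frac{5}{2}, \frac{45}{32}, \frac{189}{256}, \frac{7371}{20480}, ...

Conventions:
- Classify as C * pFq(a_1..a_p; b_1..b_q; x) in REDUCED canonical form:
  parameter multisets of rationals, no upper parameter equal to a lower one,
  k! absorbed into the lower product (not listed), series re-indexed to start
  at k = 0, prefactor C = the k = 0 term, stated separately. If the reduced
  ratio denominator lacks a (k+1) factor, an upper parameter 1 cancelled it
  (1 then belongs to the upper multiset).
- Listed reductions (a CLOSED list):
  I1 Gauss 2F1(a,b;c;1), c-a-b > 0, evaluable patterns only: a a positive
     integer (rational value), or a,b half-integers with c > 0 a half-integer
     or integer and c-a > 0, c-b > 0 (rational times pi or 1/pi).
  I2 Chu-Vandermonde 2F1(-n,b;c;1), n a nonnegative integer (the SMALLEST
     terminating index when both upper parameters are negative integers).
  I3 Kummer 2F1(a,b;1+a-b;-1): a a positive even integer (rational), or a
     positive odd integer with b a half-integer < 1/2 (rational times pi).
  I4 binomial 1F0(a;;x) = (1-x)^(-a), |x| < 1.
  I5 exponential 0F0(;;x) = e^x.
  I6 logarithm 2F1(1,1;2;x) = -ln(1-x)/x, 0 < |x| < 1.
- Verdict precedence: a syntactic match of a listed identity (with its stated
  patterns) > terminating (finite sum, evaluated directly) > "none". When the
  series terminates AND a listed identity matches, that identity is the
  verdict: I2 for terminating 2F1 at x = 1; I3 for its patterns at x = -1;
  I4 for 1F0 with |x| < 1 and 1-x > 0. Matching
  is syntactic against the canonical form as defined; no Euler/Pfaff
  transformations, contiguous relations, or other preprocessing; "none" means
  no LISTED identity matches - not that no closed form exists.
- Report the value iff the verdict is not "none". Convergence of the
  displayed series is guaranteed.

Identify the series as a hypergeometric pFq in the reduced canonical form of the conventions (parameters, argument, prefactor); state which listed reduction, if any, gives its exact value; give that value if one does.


Canonical form: C = \frac{5}{2} times 2F1 with upper {\frac{3}{5}, \frac{5}{2}}, lower {1}, x = \frac{3}{8}. Verdict: none here - no I1-I6 shape fits x = \frac{3}{8} with lower {1}.

Key step: with t_0 = \frac{5}{2}, the denominator's factorial ratio (C = 5/2) is a lower Pochhammer.
Adjacent-term ratio: r(k) = \frac{3}{8} * (k+\frac{3}{5}) (k+\frac{5}{2}) / [(k+1) (k+1)] - poly over poly, x = \frac{3}{8} from leading terms; C = \frac{5}{2} at k = 0.


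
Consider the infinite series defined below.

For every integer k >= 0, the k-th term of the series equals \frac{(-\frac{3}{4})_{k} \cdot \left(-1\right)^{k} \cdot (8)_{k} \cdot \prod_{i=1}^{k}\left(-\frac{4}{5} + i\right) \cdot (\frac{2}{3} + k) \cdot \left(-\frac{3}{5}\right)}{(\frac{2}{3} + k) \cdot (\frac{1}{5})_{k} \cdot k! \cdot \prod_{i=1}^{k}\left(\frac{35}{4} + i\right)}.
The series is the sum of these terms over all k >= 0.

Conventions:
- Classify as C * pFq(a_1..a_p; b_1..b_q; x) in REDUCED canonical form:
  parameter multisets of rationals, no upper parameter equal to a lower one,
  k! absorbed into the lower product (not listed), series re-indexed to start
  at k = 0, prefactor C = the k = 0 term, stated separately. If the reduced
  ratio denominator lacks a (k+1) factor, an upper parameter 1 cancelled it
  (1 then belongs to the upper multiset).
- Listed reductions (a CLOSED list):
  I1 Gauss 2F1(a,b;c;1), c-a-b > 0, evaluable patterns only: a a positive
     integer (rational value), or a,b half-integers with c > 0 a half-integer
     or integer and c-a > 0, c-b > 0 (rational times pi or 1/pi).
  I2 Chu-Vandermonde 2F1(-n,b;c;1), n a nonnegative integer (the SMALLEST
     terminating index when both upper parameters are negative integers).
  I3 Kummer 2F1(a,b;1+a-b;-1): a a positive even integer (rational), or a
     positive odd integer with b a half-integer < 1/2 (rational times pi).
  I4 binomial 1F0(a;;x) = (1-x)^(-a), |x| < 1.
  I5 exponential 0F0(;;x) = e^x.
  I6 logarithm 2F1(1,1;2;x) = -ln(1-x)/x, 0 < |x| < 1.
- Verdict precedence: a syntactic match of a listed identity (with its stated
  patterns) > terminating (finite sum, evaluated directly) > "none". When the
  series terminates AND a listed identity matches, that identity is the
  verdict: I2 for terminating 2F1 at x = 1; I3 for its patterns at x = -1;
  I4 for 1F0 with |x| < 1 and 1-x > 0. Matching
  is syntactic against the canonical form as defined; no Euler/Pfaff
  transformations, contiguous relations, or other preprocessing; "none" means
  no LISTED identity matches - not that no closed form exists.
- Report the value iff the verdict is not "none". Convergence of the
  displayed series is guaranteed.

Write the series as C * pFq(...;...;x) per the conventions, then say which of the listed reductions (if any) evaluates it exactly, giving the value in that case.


The series (x = -1) is 2F1: upper {-\frac{3}{4}, 8}, lower {\frac{39}{4}}, prefactor -\frac{3}{5}. Verdict (x = -1): Kummer (I3) applies (x = -1; c = \frac{39}{4} equals 1+a-b for upper {-\frac{3}{4}, 8}: listed pattern). Sum: -\frac{19251}{20480}.

Key observation: from the first term -\frac{3}{5}: the parameter 1/5 appears in both the upper and lower lists and cancels (alongside the other common factor).
Term ratio: r(k) = -1 * (k-\frac{3}{4}) (k+8) / [(k+\frac{39}{4}) (k+1)] ; factor over Q: parameters, x = -1, and C = -\frac{3}{5}.


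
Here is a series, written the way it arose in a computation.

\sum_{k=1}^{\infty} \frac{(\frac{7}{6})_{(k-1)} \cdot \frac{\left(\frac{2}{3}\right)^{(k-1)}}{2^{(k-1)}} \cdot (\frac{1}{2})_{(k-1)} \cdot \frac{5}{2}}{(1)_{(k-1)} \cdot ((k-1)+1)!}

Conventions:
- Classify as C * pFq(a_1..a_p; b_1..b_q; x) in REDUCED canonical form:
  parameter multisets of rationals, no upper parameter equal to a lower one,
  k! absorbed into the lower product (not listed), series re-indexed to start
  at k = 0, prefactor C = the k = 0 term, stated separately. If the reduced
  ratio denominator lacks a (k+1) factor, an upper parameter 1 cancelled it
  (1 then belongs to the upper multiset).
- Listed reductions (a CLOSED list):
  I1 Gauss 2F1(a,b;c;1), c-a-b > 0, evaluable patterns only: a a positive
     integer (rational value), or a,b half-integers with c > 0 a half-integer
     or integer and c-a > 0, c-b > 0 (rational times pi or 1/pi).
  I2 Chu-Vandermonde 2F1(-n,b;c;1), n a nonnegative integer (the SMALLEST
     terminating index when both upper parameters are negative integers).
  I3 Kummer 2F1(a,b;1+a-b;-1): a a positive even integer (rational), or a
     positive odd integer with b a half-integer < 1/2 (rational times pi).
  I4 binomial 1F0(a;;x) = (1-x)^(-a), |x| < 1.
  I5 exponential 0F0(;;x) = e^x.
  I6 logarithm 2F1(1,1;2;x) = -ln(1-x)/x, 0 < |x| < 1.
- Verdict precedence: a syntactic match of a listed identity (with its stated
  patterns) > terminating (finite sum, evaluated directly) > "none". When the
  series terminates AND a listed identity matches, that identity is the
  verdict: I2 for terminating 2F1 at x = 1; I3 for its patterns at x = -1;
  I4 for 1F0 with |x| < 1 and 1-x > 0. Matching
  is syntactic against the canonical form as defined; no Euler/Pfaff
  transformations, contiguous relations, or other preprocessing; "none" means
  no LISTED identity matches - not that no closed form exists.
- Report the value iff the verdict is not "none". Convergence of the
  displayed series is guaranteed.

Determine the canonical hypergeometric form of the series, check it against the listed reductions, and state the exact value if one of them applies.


Prefactor \frac{5}{2}, argument \frac{1}{3}: 2F1 with upper {\frac{1}{2}, \frac{7}{6}} over lower {2}. Verdict: none. No listed pattern accepts 2F1(\frac{1}{2}, \frac{7}{6}; 2; \frac{1}{3}).

The tell: with t_0 = \frac{5}{2}, (1)_k (C = 5/2, x = 1/3) is k! itself.
Term ratio: r(k) = \frac{1}{3} * (k+\frac{1}{2}) (k+\frac{7}{6}) / [(k+2) (k+1)] - rational; roots negated = parameters, x = \frac{1}{3}, C = \frac{5}{2}.


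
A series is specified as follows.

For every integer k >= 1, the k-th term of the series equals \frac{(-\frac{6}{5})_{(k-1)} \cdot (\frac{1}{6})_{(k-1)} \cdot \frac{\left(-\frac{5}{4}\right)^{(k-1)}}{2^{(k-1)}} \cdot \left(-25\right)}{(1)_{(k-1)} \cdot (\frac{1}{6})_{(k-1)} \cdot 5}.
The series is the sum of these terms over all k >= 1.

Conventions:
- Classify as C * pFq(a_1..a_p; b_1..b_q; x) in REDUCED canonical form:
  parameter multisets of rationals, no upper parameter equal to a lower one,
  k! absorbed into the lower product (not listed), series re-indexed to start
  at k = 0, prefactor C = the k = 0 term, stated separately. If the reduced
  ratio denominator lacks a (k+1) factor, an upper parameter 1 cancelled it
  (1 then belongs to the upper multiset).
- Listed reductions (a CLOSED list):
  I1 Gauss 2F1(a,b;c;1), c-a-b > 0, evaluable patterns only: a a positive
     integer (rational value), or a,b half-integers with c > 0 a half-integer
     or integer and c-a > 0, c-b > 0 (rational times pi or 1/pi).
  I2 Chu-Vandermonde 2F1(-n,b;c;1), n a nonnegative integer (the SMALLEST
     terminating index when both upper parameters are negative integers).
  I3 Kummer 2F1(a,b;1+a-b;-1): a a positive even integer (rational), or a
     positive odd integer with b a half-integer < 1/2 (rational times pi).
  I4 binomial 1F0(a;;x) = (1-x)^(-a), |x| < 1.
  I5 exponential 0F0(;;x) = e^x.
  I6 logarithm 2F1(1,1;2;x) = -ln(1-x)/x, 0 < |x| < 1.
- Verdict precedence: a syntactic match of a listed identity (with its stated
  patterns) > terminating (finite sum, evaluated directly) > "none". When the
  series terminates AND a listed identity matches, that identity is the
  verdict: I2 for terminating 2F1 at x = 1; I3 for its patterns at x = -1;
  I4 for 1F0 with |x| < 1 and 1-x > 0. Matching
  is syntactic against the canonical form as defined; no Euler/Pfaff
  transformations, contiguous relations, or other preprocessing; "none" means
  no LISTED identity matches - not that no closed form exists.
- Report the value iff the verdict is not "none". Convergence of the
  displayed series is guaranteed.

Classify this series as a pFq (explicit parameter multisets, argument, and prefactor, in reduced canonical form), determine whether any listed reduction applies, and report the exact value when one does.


x = -\frac{5}{8} here; the reduced form reads 1F0, upper {-\frac{6}{5}}, lower {-}, C = -5. Verdict at x = -\frac{5}{8}: the binomial series (I4) matches (the 1F0 binomial series: exponent 6/5, x = -\frac{5}{8}). Sum: \left(-5\right) \cdot \left(\frac{13}{8}\right)^{\frac{6}{5}}.

First insight: with t_0 = -5, (1)_k (C = -5) is k! itself.
Step ratio: r(k) = -\frac{5}{8} * (k-\frac{6}{5}) / [(k+1)] - poly over poly, x = -\frac{5}{8} from leading terms; C = -5 at k = 0.
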